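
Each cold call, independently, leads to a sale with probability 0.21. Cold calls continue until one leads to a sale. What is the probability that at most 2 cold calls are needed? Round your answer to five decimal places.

0.37590

Y = number of cold calls to the first success; geometric, p = 0.21.
P(Y ≤ 2) = 1 − (1−p)^2 = 1 − 0.6241000 = 0.3759000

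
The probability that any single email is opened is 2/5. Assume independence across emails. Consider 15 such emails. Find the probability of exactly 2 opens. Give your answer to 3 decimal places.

0.022

X ~ Binomial(n=15, p=0.40).
P(X=2) = C(15,2) · p^2 · (1−p)^13
= 105 · 0.16 · 0.0013061 = 0.02194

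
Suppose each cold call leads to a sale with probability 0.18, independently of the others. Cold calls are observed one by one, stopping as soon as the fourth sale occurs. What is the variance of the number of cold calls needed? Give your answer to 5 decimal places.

Y = total cold calls until the fourth success; negative binomial with r=4, p=0.18.
Var(Y) = r(1−p)/p² = 4·0.82 / 0.18² = 101.2345679

101.23457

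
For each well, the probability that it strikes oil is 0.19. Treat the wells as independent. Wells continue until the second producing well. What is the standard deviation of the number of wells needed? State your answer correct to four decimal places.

Y = total wells until the second success; negative binomial with r=2, p=0.19.
SD(Y) = √[r(1−p)/p²] = √(44.875346) = 6.698906

6.6989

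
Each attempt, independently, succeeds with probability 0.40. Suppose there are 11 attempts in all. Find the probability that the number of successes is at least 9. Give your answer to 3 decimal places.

X ~ Binomial(11, 0.40); P(X ≥ 9) = Σ C(11,k) p^k (1−p)^(11−k) over k:
  k=9: C(11,9)·0.40^9·0.60^2 = 0.00519
  k=10: C(11,10)·0.40^10·0.60^1 = 0.00069
  k=11: C(11,11)·0.40^11·0.60^0 = 0.00004
Total = 0.00592

0.006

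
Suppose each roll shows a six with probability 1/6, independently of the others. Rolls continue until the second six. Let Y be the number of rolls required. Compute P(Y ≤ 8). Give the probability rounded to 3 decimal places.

0.395

Finishing within 8 rolls ⇔ at least 2 successes in the first 8. With X ~ Binomial(8, 0.166667), P(Y ≤ 8) = 1 − P(X ≤ 1).
  k=0: C(8,0)·0.166667^0·0.833333^8 = 0.23257
  k=1: C(8,1)·0.166667^1·0.833333^7 = 0.37211
1 − 0.60468 = 0.39532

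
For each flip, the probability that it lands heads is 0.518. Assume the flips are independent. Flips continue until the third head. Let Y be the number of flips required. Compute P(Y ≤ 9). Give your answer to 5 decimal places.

Finishing within 9 flips ⇔ at least 3 successes in the first 9. With X ~ Binomial(9, 0.518), P(Y ≤ 9) = 1 − P(X ≤ 2).
  k=0: C(9,0)·0.518^0·0.482^9 = 0.0014042
  k=1: C(9,1)·0.518^1·0.482^8 = 0.0135815
  k=2: C(9,2)·0.518^2·0.482^7 = 0.0583837
1 − 0.0733694 = 0.9266306

0.92663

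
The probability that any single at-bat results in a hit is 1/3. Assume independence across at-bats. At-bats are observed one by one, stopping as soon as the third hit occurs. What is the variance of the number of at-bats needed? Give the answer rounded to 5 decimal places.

18.00000

Y = total at-bats until the third success; negative binomial with r=3, p=0.333333.
Var(Y) = r(1−p)/p² = 3·0.666667 / 0.333333² = 18.0000000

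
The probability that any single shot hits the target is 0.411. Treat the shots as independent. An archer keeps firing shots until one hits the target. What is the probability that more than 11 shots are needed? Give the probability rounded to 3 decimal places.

0.003

Y = number of shots to the first success; geometric, p = 0.411.
P(Y > 11) = P(first 11 all fail) = (1−p)^11 = 0.00296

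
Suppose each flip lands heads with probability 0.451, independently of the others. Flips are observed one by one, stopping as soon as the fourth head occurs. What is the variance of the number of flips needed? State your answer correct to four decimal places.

10.7964

Y = total flips until the fourth success; negative binomial with r=4, p=0.451.
Var(Y) = r(1−p)/p² = 4·0.549 / 0.451² = 10.796407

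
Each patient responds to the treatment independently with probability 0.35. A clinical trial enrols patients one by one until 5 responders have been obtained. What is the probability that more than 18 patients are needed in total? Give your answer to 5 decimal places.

0.18862

Needing more than 18 patients ⇔ fewer than 5 successes in the first 18. With X ~ Binomial(18, 0.35), P(Y > 18) = P(X ≤ 4).
  k=0: C(18,0)·0.35^0·0.65^18 = 0.0004290
  k=1: C(18,1)·0.35^1·0.65^17 = 0.0041578
  k=2: C(18,2)·0.35^2·0.65^16 = 0.0190301
  k=3: C(18,3)·0.35^3·0.65^15 = 0.0546506
  k=4: C(18,4)·0.35^4·0.65^14 = 0.1103521
P(X ≤ 4) = 0.1886196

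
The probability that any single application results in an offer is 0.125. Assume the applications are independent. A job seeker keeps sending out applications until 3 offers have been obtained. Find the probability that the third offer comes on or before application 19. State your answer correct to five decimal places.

0.43019

Finishing within 19 applications ⇔ at least 3 successes in the first 19. With X ~ Binomial(19, 0.125), P(Y ≤ 19) = 1 − P(X ≤ 2).
  k=0: C(19,0)·0.125^0·0.875^19 = 0.0790957
  k=1: C(19,1)·0.125^1·0.875^18 = 0.2146884
  k=2: C(19,2)·0.125^2·0.875^17 = 0.2760279
1 − 0.5698121 = 0.4301879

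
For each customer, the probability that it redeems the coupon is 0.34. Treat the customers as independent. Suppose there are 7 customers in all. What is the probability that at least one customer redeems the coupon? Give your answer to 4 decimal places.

P(at least one) = 1 − P(none) = 1 − (1 − 0.34)^7
= 1 − 0.054552 = 0.945448

0.9454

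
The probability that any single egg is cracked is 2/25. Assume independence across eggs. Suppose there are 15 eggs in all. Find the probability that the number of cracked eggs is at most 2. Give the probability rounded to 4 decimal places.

0.8870

X ~ Binomial(15, 0.08); P(X ≤ 2) = Σ C(15,k) p^k (1−p)^(15−k) over k:
  k=0: C(15,0)·0.08^0·0.92^15 = 0.286297
  k=1: C(15,1)·0.08^1·0.92^14 = 0.373431
  k=2: C(15,2)·0.08^2·0.92^13 = 0.227306
Total = 0.887035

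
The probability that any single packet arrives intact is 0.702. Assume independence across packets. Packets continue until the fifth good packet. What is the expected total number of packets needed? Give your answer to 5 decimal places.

7.12251

Y = total packets until the fifth success; negative binomial with r=5, p=0.702.
E[Y] = r / p = 5 / 0.702 = 7.1225071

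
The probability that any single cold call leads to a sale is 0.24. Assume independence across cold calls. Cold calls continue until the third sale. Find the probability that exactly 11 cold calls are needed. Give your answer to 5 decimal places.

0.06924

Y = trial on which the third success occurs; negative binomial, r=3, p=0.24.
P(Y=11) = C(10,2) · p^3 · (1−p)^8
= 45 · 0.013824 · 0.1113 = 0.0692397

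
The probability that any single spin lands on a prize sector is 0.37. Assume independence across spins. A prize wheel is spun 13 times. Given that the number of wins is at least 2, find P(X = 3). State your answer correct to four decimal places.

0.1458

X ~ Binomial(13, 0.37). Want P(X=3 | X≥2) = P(X=3) / P(X≥2).
P(X=3) = C(13,3)·0.37^3·0.63^10 = 0.142684
P(X≥2) = 1 − 0.002463 − 0.018803 = 0.978734
Ratio = 0.142684 / 0.978734 = 0.145785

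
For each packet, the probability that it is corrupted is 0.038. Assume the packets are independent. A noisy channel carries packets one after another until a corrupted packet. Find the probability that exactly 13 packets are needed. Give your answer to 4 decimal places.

Geometric (trials to first success), p = 0.038.
P(Y = 13) = (1−p)^12 · p = 0.6282 · 0.038 = 0.023872

0.0239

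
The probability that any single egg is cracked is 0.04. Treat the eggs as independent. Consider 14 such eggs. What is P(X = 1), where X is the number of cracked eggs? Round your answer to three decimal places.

0.329

X ~ Binomial(n=14, p=0.04).
P(X=1) = C(14,1) · p^1 · (1−p)^13
= 14 · 0.04 · 0.5882 = 0.32939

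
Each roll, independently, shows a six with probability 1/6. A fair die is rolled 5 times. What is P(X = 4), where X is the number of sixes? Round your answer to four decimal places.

0.0032

X ~ Binomial(n=5, p=0.166667).
P(X=4) = C(5,4) · p^4 · (1−p)^1
= 5 · 0.0007716 · 0.83333 = 0.003215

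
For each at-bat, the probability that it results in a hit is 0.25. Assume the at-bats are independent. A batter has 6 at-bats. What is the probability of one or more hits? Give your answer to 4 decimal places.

P(at least one) = 1 − P(none) = 1 − (1 − 0.25)^6
= 1 − 0.177979 = 0.822021

0.8220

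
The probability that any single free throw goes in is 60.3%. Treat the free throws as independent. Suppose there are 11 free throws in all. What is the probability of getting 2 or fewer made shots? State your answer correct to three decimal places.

0.006

X ~ Binomial(11, 0.603); P(X ≤ 2) = Σ C(11,k) p^k (1−p)^(11−k) over k:
  k=0: C(11,0)·0.603^0·0.397^11 = 0.00004
  k=1: C(11,1)·0.603^1·0.397^10 = 0.00065
  k=2: C(11,2)·0.603^2·0.397^9 = 0.00490
Total = 0.00558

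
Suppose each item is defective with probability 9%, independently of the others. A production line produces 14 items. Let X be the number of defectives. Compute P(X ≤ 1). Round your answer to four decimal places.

0.6368

X ~ Binomial(14, 0.09); P(X ≤ 1) = Σ C(14,k) p^k (1−p)^(14−k) over k:
  k=0: C(14,0)·0.09^0·0.91^14 = 0.267042
  k=1: C(14,1)·0.09^1·0.91^13 = 0.369750
Total = 0.636792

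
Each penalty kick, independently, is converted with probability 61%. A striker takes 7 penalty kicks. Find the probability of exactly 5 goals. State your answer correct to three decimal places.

X ~ Binomial(n=7, p=0.61).
P(X=5) = C(7,5) · p^5 · (1−p)^2
= 21 · 0.08446 · 0.1521 = 0.26977

0.270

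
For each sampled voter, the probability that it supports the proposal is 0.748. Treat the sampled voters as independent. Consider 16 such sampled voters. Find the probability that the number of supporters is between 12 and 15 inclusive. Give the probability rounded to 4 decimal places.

X ~ Binomial(16, 0.748); P(12 ≤ X ≤ 15) = Σ C(16,k) p^k (1−p)^(16−k) over k:
  k=12: C(16,12)·0.748^12·0.252^4 = 0.225161
  k=13: C(16,13)·0.748^13·0.252^3 = 0.205641
  k=14: C(16,14)·0.748^14·0.252^2 = 0.130799
  k=15: C(16,15)·0.748^15·0.252^1 = 0.051766
Total = 0.613367

0.6134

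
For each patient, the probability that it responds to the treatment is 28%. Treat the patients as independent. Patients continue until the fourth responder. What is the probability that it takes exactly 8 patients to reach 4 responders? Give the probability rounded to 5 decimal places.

Y = trial on which the fourth success occurs; negative binomial, r=4, p=0.28.
P(Y=8) = C(7,3) · p^4 · (1−p)^4
= 35 · 0.0061466 · 0.26874 = 0.0578136

0.05781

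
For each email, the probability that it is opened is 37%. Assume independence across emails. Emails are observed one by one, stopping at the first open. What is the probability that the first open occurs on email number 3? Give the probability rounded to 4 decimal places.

0.1469

Geometric (trials to first success), p = 0.37.
P(Y = 3) = (1−p)^2 · p = 0.3969 · 0.37 = 0.146853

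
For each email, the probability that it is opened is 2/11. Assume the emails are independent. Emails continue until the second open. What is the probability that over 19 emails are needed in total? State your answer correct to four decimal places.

0.1153

Needing more than 19 emails ⇔ fewer than 2 successes in the first 19. With X ~ Binomial(19, 0.181818), P(Y > 19) = P(X ≤ 1).
  k=0: C(19,0)·0.181818^0·0.818182^19 = 0.022088
  k=1: C(19,1)·0.181818^1·0.818182^18 = 0.093258
P(X ≤ 1) = 0.115346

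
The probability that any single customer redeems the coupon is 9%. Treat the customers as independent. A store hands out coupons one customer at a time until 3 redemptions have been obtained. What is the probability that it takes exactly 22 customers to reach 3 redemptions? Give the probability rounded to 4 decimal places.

0.0255

Y = trial on which the third success occurs; negative binomial, r=3, p=0.09.
P(Y=22) = C(21,2) · p^3 · (1−p)^19
= 210 · 0.000729 · 0.16664 = 0.025511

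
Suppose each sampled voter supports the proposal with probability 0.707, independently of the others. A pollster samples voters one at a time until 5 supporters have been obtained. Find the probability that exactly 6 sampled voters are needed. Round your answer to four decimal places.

0.2588

Y = trial on which the fifth success occurs; negative binomial, r=5, p=0.707.
P(Y=6) = C(5,4) · p^5 · (1−p)^1
= 5 · 0.17664 · 0.293 = 0.258782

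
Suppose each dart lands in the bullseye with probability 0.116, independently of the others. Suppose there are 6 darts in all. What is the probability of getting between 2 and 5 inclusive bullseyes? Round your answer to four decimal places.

0.1471

X ~ Binomial(6, 0.116); P(2 ≤ X ≤ 5) = Σ C(6,k) p^k (1−p)^(6−k) over k:
  k=2: C(6,2)·0.116^2·0.884^4 = 0.123258
  k=3: C(6,3)·0.116^3·0.884^3 = 0.021566
  k=4: C(6,4)·0.116^4·0.884^2 = 0.002122
  k=5: C(6,5)·0.116^5·0.884^1 = 0.000111
Total = 0.147058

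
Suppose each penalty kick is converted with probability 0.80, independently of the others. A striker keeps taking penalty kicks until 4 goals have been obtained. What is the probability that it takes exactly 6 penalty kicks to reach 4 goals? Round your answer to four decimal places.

Y = trial on which the fourth success occurs; negative binomial, r=4, p=0.80.
P(Y=6) = C(5,3) · p^4 · (1−p)^2
= 10 · 0.4096 · 0.04 = 0.163840

0.1638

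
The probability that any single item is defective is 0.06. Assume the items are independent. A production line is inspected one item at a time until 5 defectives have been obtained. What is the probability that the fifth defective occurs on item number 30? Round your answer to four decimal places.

Y = trial on which the fifth success occurs; negative binomial, r=5, p=0.06.
P(Y=30) = C(29,4) · p^5 · (1−p)^25
= 23751 · 7.776e-07 · 0.21291 = 0.003932

0.0039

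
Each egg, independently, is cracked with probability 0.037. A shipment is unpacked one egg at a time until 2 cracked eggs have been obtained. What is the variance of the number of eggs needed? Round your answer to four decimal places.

1406.8663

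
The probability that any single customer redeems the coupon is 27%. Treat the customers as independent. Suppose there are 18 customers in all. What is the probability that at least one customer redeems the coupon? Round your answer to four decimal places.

P(at least one) = 1 − P(none) = 1 − (1 − 0.27)^18
= 1 − 0.003466 = 0.996534

0.9965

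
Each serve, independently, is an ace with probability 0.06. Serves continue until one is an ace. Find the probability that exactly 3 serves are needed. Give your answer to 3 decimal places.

Geometric (trials to first success), p = 0.06.
P(Y = 3) = (1−p)^2 · p = 0.8836 · 0.06 = 0.05302

0.053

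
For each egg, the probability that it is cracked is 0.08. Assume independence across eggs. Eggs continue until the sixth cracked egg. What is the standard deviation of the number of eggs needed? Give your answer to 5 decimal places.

29.36835

Y = total eggs until the sixth success; negative binomial with r=6, p=0.08.
SD(Y) = √[r(1−p)/p²] = √(862.5000000) = 29.3683503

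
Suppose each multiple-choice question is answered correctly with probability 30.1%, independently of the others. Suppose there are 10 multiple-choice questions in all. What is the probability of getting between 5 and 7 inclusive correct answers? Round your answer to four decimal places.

0.1504

X ~ Binomial(10, 0.301); P(5 ≤ X ≤ 7) = Σ C(10,k) p^k (1−p)^(10−k) over k:
  k=5: C(10,5)·0.301^5·0.699^5 = 0.103901
  k=6: C(10,6)·0.301^6·0.699^4 = 0.037284
  k=7: C(10,7)·0.301^7·0.699^3 = 0.009174
Total = 0.150360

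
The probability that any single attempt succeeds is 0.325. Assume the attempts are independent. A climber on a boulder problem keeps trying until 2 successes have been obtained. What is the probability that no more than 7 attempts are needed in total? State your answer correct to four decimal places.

0.7210

Finishing within 7 attempts ⇔ at least 2 successes in the first 7. With X ~ Binomial(7, 0.325), P(Y ≤ 7) = 1 − P(X ≤ 1).
  k=0: C(7,0)·0.325^0·0.675^7 = 0.063845
  k=1: C(7,1)·0.325^1·0.675^6 = 0.215181
1 − 0.279026 = 0.720974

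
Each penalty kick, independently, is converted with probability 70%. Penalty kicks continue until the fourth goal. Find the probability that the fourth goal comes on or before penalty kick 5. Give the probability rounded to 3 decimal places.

Finishing within 5 penalty kicks ⇔ at least 4 successes in the first 5. With X ~ Binomial(5, 0.70), P(Y ≤ 5) = 1 − P(X ≤ 3).
  k=0: C(5,0)·0.70^0·0.30^5 = 0.00243
  k=1: C(5,1)·0.70^1·0.30^4 = 0.02835
  k=2: C(5,2)·0.70^2·0.30^3 = 0.13230
  k=3: C(5,3)·0.70^3·0.30^2 = 0.30870
1 − 0.47178 = 0.52822

0.528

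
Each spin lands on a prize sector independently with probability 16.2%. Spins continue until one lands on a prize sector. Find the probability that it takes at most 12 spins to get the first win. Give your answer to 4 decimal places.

0.8801

Y = number of spins to the first success; geometric, p = 0.162.
P(Y ≤ 12) = 1 − (1−p)^12 = 1 − 0.119930 = 0.880070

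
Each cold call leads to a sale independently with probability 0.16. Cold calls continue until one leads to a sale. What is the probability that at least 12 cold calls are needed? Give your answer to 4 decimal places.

0.1469

Y = number of cold calls to the first success; geometric, p = 0.16.
P(Y > 11) = P(first 11 all fail) = (1−p)^11 = 0.146917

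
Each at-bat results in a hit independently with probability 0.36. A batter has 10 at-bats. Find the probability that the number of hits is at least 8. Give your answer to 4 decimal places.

0.0059

X ~ Binomial(10, 0.36); P(X ≥ 8) = Σ C(10,k) p^k (1−p)^(10−k) over k:
  k=8: C(10,8)·0.36^8·0.64^2 = 0.005200
  k=9: C(10,9)·0.36^9·0.64^1 = 0.000650
  k=10: C(10,10)·0.36^10·0.64^0 = 0.000037
Total = 0.005886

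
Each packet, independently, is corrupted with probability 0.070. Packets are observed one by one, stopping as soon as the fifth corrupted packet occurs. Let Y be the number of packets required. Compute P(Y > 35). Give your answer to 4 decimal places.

0.9052

Needing more than 35 packets ⇔ fewer than 5 successes in the first 35. With X ~ Binomial(35, 0.07), P(Y > 35) = P(X ≤ 4).
  k=0: C(35,0)·0.07^0·0.93^35 = 0.078868
  k=1: C(35,1)·0.07^1·0.93^34 = 0.207772
  k=2: C(35,2)·0.07^2·0.93^33 = 0.265858
  k=3: C(35,3)·0.07^3·0.93^32 = 0.220119
  k=4: C(35,4)·0.07^4·0.93^31 = 0.132545
P(X ≤ 4) = 0.905163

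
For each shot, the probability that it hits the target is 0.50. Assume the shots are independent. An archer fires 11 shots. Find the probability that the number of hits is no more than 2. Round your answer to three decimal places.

X ~ Binomial(11, 0.50); P(X ≤ 2) = Σ C(11,k) p^k (1−p)^(11−k) over k:
  k=0: C(11,0)·0.50^0·0.50^11 = 0.00049
  k=1: C(11,1)·0.50^1·0.50^10 = 0.00537
  k=2: C(11,2)·0.50^2·0.50^9 = 0.02686
Total = 0.03271

0.033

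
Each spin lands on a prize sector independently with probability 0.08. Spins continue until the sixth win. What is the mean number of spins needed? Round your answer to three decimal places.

75.000

Y = total spins until the sixth success; negative binomial with r=6, p=0.08.
E[Y] = r / p = 6 / 0.08 = 75.00000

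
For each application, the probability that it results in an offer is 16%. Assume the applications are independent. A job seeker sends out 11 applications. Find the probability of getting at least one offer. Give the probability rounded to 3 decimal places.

P(at least one) = 1 − P(none) = 1 − (1 − 0.16)^11
= 1 − 0.14692 = 0.85308

0.853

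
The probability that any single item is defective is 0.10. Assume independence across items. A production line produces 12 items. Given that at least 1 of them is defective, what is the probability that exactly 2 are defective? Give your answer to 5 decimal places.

X ~ Binomial(12, 0.10). Want P(X=2 | X≥1) = P(X=2) / P(X≥1).
P(X=2) = C(12,2)·0.10^2·0.90^10 = 0.2301278
P(X≥1) = 1 − 0.2824295 = 0.7175705
Ratio = 0.2301278 / 0.7175705 = 0.3207041

0.32070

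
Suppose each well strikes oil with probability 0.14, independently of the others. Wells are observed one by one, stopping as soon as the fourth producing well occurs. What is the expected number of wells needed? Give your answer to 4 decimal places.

28.5714

Y = total wells until the fourth success; negative binomial with r=4, p=0.14.
E[Y] = r / p = 4 / 0.14 = 28.571429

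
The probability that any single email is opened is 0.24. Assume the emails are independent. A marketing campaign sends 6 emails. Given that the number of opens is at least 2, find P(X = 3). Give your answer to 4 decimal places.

X ~ Binomial(6, 0.24). Want P(X=3 | X≥2) = P(X=3) / P(X≥2).
P(X=3) = C(6,3)·0.24^3·0.76^3 = 0.121368
P(X≥2) = 1 − 0.192700 − 0.365116 = 0.442184
Ratio = 0.121368 / 0.442184 = 0.274474

0.2745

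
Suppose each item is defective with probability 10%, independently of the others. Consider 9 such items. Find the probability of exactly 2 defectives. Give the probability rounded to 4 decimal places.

X ~ Binomial(n=9, p=0.10).
P(X=2) = C(9,2) · p^2 · (1−p)^7
= 36 · 0.01 · 0.4783 = 0.172187

0.1722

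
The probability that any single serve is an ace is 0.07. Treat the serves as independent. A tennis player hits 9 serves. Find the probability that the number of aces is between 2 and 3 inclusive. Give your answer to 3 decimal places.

X ~ Binomial(9, 0.07); P(2 ≤ X ≤ 3) = Σ C(9,k) p^k (1−p)^(9−k) over k:
  k=2: C(9,2)·0.07^2·0.93^7 = 0.10614
  k=3: C(9,3)·0.07^3·0.93^6 = 0.01864
Total = 0.12478

0.125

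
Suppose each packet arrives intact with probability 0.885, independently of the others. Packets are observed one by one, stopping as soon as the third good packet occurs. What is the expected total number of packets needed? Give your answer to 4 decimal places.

3.3898

Y = total packets until the third success; negative binomial with r=3, p=0.885.
E[Y] = r / p = 3 / 0.885 = 3.389831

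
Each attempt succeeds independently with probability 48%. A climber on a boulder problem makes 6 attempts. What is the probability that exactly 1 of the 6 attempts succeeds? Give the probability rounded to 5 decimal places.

0.10950

X ~ Binomial(n=6, p=0.48).
P(X=1) = C(6,1) · p^1 · (1−p)^5
= 6 · 0.48 · 0.03802 = 0.1094988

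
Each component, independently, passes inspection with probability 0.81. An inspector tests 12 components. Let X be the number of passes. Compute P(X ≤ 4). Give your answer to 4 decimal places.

0.0004

X ~ Binomial(12, 0.81); P(X ≤ 4) = Σ C(12,k) p^k (1−p)^(12−k) over k:
  k=0: C(12,0)·0.81^0·0.19^12 = 0.000000
  k=1: C(12,1)·0.81^1·0.19^11 = 0.000000
  k=2: C(12,2)·0.81^2·0.19^10 = 0.000003
  k=3: C(12,3)·0.81^3·0.19^9 = 0.000038
  k=4: C(12,4)·0.81^4·0.19^8 = 0.000362
Total = 0.000402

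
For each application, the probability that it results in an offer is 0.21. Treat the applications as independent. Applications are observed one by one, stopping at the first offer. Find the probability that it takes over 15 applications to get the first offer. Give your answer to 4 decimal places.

Y = number of applications to the first success; geometric, p = 0.21.
P(Y > 15) = P(first 15 all fail) = (1−p)^15 = 0.029134

0.0291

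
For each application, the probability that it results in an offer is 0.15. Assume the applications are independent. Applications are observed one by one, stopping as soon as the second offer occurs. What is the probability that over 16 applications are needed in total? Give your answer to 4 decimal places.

0.2839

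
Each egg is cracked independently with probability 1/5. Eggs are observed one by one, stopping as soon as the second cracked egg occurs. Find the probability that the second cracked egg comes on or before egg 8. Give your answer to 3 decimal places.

Finishing within 8 eggs ⇔ at least 2 successes in the first 8. With X ~ Binomial(8, 0.20), P(Y ≤ 8) = 1 − P(X ≤ 1).
  k=0: C(8,0)·0.20^0·0.80^8 = 0.16777
  k=1: C(8,1)·0.20^1·0.80^7 = 0.33554
1 − 0.50332 = 0.49668

0.497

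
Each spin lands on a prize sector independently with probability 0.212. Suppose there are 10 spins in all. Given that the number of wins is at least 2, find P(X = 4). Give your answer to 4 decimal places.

X ~ Binomial(10, 0.212). Want P(X=4 | X≥2) = P(X=4) / P(X≥2).
P(X=4) = C(10,4)·0.212^4·0.788^6 = 0.101559
P(X≥2) = 1 − 0.092313 − 0.248354 = 0.659333
Ratio = 0.101559 / 0.659333 = 0.154034

0.1540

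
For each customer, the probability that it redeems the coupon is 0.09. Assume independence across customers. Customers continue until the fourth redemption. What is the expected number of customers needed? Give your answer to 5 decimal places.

44.44444

Y = total customers until the fourth success; negative binomial with r=4, p=0.09.
E[Y] = r / p = 4 / 0.09 = 44.4444444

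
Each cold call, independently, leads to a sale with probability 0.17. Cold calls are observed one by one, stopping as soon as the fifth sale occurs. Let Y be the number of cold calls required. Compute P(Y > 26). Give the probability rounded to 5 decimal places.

0.54003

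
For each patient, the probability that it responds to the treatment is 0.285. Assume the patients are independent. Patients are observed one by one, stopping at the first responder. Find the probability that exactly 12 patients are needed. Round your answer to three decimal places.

Geometric (trials to first success), p = 0.285.
P(Y = 12) = (1−p)^11 · p = 0.024967 · 0.285 = 0.00712

0.007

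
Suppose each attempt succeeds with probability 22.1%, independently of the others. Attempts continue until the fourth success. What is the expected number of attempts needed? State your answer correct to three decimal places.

Y = total attempts until the fourth success; negative binomial with r=4, p=0.221.
E[Y] = r / p = 4 / 0.221 = 18.09955

18.100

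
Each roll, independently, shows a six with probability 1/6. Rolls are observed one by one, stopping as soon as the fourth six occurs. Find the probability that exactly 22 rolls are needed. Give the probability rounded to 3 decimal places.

Y = trial on which the fourth success occurs; negative binomial, r=4, p=0.166667.
P(Y=22) = C(21,3) · p^4 · (1−p)^18
= 1330 · 0.0007716 · 0.037561 = 0.03855

0.039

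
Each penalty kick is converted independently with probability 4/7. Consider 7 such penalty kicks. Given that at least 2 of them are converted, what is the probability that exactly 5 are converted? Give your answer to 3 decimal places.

X ~ Binomial(7, 0.571429). Want P(X=5 | X≥2) = P(X=5) / P(X≥2).
P(X=5) = C(7,5)·0.571429^5·0.428571^2 = 0.23500
P(X≥2) = 1 − 0.00266 − 0.02479 = 0.97256
Ratio = 0.23500 / 0.97256 = 0.24163

0.242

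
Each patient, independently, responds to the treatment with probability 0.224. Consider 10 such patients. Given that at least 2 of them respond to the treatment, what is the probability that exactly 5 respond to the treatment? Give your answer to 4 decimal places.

0.0578

X ~ Binomial(10, 0.224). Want P(X=5 | X≥2) = P(X=5) / P(X≥2).
P(X=5) = C(10,5)·0.224^5·0.776^5 = 0.039990
P(X≥2) = 1 − 0.079180 − 0.228562 = 0.692258
Ratio = 0.039990 / 0.692258 = 0.057767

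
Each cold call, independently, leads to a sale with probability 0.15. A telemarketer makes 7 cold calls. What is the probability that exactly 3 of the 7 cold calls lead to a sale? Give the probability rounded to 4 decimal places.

0.0617

X ~ Binomial(n=7, p=0.15).
P(X=3) = C(7,3) · p^3 · (1−p)^4
= 35 · 0.003375 · 0.52201 = 0.061662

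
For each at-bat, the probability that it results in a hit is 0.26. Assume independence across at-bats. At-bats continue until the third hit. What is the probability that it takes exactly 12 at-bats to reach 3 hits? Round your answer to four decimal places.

0.0643

Y = trial on which the third success occurs; negative binomial, r=3, p=0.26.
P(Y=12) = C(11,2) · p^3 · (1−p)^9
= 55 · 0.017576 · 0.06654 = 0.064323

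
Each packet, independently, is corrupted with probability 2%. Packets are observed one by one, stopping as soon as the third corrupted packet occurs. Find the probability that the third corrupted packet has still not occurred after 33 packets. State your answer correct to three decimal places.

0.972

Needing more than 33 packets ⇔ fewer than 3 successes in the first 33. With X ~ Binomial(33, 0.02), P(Y > 33) = P(X ≤ 2).
  k=0: C(33,0)·0.02^0·0.98^33 = 0.51341
  k=1: C(33,1)·0.02^1·0.98^32 = 0.34576
  k=2: C(33,2)·0.02^2·0.98^31 = 0.11290
P(X ≤ 2) = 0.97207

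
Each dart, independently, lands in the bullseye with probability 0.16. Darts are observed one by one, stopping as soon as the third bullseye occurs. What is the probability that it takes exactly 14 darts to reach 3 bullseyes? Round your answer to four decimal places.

0.0469

Y = trial on which the third success occurs; negative binomial, r=3, p=0.16.
P(Y=14) = C(13,2) · p^3 · (1−p)^11
= 78 · 0.004096 · 0.14692 = 0.046938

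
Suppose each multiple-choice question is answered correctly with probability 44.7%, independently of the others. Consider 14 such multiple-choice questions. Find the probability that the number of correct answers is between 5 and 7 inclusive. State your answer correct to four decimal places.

0.5758

X ~ Binomial(14, 0.447); P(5 ≤ X ≤ 7) = Σ C(14,k) p^k (1−p)^(14−k) over k:
  k=5: C(14,5)·0.447^5·0.553^9 = 0.172794
  k=6: C(14,6)·0.447^6·0.553^8 = 0.209508
  k=7: C(14,7)·0.447^7·0.553^7 = 0.193542
Total = 0.575844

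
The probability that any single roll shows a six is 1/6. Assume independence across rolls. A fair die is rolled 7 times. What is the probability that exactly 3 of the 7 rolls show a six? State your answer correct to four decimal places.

0.0781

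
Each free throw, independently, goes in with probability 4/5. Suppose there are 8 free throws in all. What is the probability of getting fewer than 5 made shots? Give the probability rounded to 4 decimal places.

0.0563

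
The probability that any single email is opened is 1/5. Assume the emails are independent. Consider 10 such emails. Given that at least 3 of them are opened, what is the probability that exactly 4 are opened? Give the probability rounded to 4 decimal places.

X ~ Binomial(10, 0.20). Want P(X=4 | X≥3) = P(X=4) / P(X≥3).
P(X=4) = C(10,4)·0.20^4·0.80^6 = 0.088080
P(X≥3) = 1 − 0.107374 − 0.268435 − 0.301990 = 0.322200
Ratio = 0.088080 / 0.322200 = 0.273371

0.2734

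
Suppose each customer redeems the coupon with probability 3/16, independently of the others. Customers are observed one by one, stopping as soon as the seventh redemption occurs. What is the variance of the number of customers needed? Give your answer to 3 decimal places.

161.778

Y = total customers until the seventh success; negative binomial with r=7, p=0.1875.
Var(Y) = r(1−p)/p² = 7·0.8125 / 0.1875² = 161.77778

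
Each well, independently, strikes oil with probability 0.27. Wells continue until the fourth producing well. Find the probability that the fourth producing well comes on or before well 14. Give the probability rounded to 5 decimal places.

Finishing within 14 wells ⇔ at least 4 successes in the first 14. With X ~ Binomial(14, 0.27), P(Y ≤ 14) = 1 − P(X ≤ 3).
  k=0: C(14,0)·0.27^0·0.73^14 = 0.0122045
  k=1: C(14,1)·0.27^1·0.73^13 = 0.0631959
  k=2: C(14,2)·0.27^2·0.73^12 = 0.1519299
  k=3: C(14,3)·0.27^3·0.73^11 = 0.2247730
1 − 0.4521033 = 0.5478967

0.54790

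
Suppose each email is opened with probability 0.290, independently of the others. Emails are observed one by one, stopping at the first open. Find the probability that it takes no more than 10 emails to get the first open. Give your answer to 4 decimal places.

0.9674

Y = number of emails to the first success; geometric, p = 0.29.
P(Y ≤ 10) = 1 − (1−p)^10 = 1 − 0.032552 = 0.967448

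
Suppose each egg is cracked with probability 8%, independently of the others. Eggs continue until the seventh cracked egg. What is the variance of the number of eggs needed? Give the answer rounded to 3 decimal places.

1006.250

Y = total eggs until the seventh success; negative binomial with r=7, p=0.08.
Var(Y) = r(1−p)/p² = 7·0.92 / 0.08² = 1006.25000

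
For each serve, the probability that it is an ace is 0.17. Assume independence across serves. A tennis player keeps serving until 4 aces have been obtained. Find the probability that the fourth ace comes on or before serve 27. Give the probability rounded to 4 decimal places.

Finishing within 27 serves ⇔ at least 4 successes in the first 27. With X ~ Binomial(27, 0.17), P(Y ≤ 27) = 1 − P(X ≤ 3).
  k=0: C(27,0)·0.17^0·0.83^27 = 0.006533
  k=1: C(27,1)·0.17^1·0.83^26 = 0.036128
  k=2: C(27,2)·0.17^2·0.83^25 = 0.096196
  k=3: C(27,3)·0.17^3·0.83^24 = 0.164190
1 − 0.303047 = 0.696953

0.6970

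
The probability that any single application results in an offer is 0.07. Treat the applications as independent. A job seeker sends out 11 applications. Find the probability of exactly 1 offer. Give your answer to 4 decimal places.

X ~ Binomial(n=11, p=0.07).
P(X=1) = C(11,1) · p^1 · (1−p)^10
= 11 · 0.07 · 0.48398 = 0.372666

0.3727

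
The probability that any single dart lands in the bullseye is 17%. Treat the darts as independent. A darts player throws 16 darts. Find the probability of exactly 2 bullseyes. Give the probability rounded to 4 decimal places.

X ~ Binomial(n=16, p=0.17).
P(X=2) = C(16,2) · p^2 · (1−p)^14
= 120 · 0.0289 · 0.073637 = 0.255371

0.2554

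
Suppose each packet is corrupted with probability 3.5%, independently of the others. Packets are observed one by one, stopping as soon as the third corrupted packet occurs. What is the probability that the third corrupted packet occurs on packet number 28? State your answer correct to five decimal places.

0.00618

Y = trial on which the third success occurs; negative binomial, r=3, p=0.035.
P(Y=28) = C(27,2) · p^3 · (1−p)^25
= 351 · 4.2875e-05 · 0.41038 = 0.0061758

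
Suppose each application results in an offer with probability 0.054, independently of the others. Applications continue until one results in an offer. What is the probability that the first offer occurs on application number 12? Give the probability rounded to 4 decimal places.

Geometric (trials to first success), p = 0.054.
P(Y = 12) = (1−p)^11 · p = 0.543 · 0.054 = 0.029322

0.0293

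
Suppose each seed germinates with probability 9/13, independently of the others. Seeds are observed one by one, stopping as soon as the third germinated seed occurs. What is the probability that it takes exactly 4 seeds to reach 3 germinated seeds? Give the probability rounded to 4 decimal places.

Y = trial on which the third success occurs; negative binomial, r=3, p=0.692308.
P(Y=4) = C(3,2) · p^3 · (1−p)^1
= 3 · 0.33182 · 0.30769 = 0.306292

0.3063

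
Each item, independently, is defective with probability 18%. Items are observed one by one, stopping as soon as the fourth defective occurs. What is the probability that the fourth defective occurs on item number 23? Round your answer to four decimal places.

0.0372

Y = trial on which the fourth success occurs; negative binomial, r=4, p=0.18.
P(Y=23) = C(22,3) · p^4 · (1−p)^19
= 1540 · 0.0010498 · 0.023039 = 0.037246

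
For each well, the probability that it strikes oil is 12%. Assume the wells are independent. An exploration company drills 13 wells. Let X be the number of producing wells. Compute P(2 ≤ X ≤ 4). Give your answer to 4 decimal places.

0.4598

X ~ Binomial(13, 0.12); P(2 ≤ X ≤ 4) = Σ C(13,k) p^k (1−p)^(13−k) over k:
  k=2: C(13,2)·0.12^2·0.88^11 = 0.275275
  k=3: C(13,3)·0.12^3·0.88^10 = 0.137637
  k=4: C(13,4)·0.12^4·0.88^9 = 0.046922
Total = 0.459834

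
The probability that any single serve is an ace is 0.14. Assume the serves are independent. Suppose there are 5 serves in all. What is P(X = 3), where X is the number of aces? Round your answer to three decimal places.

X ~ Binomial(n=5, p=0.14).
P(X=3) = C(5,3) · p^3 · (1−p)^2
= 10 · 0.002744 · 0.7396 = 0.02029

0.020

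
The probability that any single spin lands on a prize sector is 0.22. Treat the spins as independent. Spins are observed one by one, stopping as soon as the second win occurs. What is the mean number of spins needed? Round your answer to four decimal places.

Y = total spins until the second success; negative binomial with r=2, p=0.22.
E[Y] = r / p = 2 / 0.22 = 9.090909

9.0909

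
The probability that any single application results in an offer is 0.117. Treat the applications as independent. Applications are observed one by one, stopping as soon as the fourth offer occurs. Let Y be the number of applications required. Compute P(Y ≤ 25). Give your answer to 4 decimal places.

0.3346

Finishing within 25 applications ⇔ at least 4 successes in the first 25. With X ~ Binomial(25, 0.117), P(Y ≤ 25) = 1 − P(X ≤ 3).
  k=0: C(25,0)·0.117^0·0.883^25 = 0.044567
  k=1: C(25,1)·0.117^1·0.883^24 = 0.147633
  k=2: C(25,2)·0.117^2·0.883^23 = 0.234741
  k=3: C(25,3)·0.117^3·0.883^22 = 0.238463
1 − 0.665404 = 0.334596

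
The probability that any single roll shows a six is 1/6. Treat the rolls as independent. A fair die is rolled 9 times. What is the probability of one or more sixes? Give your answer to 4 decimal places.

0.8062

P(at least one) = 1 − P(none) = 1 − (1 − 0.166667)^9
= 1 − 0.193807 = 0.806193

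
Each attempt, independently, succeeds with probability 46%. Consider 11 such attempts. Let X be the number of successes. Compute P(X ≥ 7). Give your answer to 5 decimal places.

X ~ Binomial(11, 0.46); P(X ≥ 7) = Σ C(11,k) p^k (1−p)^(11−k) over k:
  k=7: C(11,7)·0.46^7·0.54^4 = 0.1222908
  k=8: C(11,8)·0.46^8·0.54^3 = 0.0520868
  k=9: C(11,9)·0.46^9·0.54^2 = 0.0147901
  k=10: C(11,10)·0.46^10·0.54^1 = 0.0025198
  k=11: C(11,11)·0.46^11·0.54^0 = 0.0001951
Total = 0.1918826

0.19188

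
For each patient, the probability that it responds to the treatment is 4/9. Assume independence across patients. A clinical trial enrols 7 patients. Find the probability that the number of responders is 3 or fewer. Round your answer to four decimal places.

0.6200

X ~ Binomial(7, 0.444444); P(X ≤ 3) = Σ C(7,k) p^k (1−p)^(7−k) over k:
  k=0: C(7,0)·0.444444^0·0.555556^7 = 0.016334
  k=1: C(7,1)·0.444444^1·0.555556^6 = 0.091470
  k=2: C(7,2)·0.444444^2·0.555556^5 = 0.219529
  k=3: C(7,3)·0.444444^3·0.555556^4 = 0.292705
Total = 0.620039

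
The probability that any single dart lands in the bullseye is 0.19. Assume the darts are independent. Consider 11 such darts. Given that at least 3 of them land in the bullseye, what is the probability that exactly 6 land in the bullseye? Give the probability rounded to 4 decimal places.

0.0217

X ~ Binomial(11, 0.19). Want P(X=6 | X≥3) = P(X=6) / P(X≥3).
P(X=6) = C(11,6)·0.19^6·0.81^5 = 0.007579
P(X≥3) = 1 − 0.098477 − 0.254095 − 0.298013 = 0.349415
Ratio = 0.007579 / 0.349415 = 0.021689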